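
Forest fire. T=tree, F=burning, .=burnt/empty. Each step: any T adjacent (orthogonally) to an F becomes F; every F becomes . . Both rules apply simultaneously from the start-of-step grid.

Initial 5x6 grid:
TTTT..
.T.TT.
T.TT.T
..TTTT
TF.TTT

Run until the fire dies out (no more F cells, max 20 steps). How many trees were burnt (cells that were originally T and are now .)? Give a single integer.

Step 1: +1 fires, +1 burnt (F count now 1)
Step 2: +0 fires, +1 burnt (F count now 0)
Fire out after step 2
Initially T: 19, now '.': 12
Total burnt (originally-T cells now '.'): 1

Answer: 1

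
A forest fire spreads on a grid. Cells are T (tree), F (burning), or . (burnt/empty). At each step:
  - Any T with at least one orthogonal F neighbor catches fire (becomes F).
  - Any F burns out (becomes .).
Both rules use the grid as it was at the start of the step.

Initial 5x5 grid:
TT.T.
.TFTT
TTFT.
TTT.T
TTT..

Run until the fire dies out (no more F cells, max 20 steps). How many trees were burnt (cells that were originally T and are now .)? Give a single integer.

Answer: 15

Derivation:
Step 1: +5 fires, +2 burnt (F count now 5)
Step 2: +6 fires, +5 burnt (F count now 6)
Step 3: +3 fires, +6 burnt (F count now 3)
Step 4: +1 fires, +3 burnt (F count now 1)
Step 5: +0 fires, +1 burnt (F count now 0)
Fire out after step 5
Initially T: 16, now '.': 24
Total burnt (originally-T cells now '.'): 15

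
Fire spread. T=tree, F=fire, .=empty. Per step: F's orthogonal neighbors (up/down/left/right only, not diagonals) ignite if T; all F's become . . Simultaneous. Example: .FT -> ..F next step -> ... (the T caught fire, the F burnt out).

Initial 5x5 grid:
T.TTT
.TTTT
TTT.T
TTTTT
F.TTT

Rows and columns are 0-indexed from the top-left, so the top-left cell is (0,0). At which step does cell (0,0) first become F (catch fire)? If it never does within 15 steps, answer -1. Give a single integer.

Step 1: cell (0,0)='T' (+1 fires, +1 burnt)
Step 2: cell (0,0)='T' (+2 fires, +1 burnt)
Step 3: cell (0,0)='T' (+2 fires, +2 burnt)
Step 4: cell (0,0)='T' (+4 fires, +2 burnt)
Step 5: cell (0,0)='T' (+3 fires, +4 burnt)
Step 6: cell (0,0)='T' (+4 fires, +3 burnt)
Step 7: cell (0,0)='T' (+2 fires, +4 burnt)
Step 8: cell (0,0)='T' (+1 fires, +2 burnt)
Step 9: cell (0,0)='T' (+0 fires, +1 burnt)
  fire out at step 9
Target never catches fire within 15 steps

-1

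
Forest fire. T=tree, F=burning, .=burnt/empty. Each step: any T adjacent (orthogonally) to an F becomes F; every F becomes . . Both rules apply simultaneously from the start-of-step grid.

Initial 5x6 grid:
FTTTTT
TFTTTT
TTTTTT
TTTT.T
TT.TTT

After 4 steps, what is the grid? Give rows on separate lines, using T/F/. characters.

Step 1: 4 trees catch fire, 2 burn out
  .FTTTT
  F.FTTT
  TFTTTT
  TTTT.T
  TT.TTT
Step 2: 5 trees catch fire, 4 burn out
  ..FTTT
  ...FTT
  F.FTTT
  TFTT.T
  TT.TTT
Step 3: 6 trees catch fire, 5 burn out
  ...FTT
  ....FT
  ...FTT
  F.FT.T
  TF.TTT
Step 4: 5 trees catch fire, 6 burn out
  ....FT
  .....F
  ....FT
  ...F.T
  F..TTT

....FT
.....F
....FT
...F.T
F..TTT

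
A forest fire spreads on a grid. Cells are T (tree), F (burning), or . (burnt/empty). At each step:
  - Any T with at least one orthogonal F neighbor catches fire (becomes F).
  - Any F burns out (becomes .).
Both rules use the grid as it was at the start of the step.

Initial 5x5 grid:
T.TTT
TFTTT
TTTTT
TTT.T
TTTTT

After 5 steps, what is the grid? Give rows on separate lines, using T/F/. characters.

Step 1: 3 trees catch fire, 1 burn out
  T.TTT
  F.FTT
  TFTTT
  TTT.T
  TTTTT
Step 2: 6 trees catch fire, 3 burn out
  F.FTT
  ...FT
  F.FTT
  TFT.T
  TTTTT
Step 3: 6 trees catch fire, 6 burn out
  ...FT
  ....F
  ...FT
  F.F.T
  TFTTT
Step 4: 4 trees catch fire, 6 burn out
  ....F
  .....
  ....F
  ....T
  F.FTT
Step 5: 2 trees catch fire, 4 burn out
  .....
  .....
  .....
  ....F
  ...FT

.....
.....
.....
....F
...FT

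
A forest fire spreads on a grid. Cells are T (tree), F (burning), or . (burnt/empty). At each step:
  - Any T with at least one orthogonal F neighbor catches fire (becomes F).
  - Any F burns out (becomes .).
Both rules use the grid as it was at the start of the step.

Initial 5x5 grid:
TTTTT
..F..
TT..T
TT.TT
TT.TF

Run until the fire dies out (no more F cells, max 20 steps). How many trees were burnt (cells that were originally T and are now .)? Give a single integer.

Answer: 9

Derivation:
Step 1: +3 fires, +2 burnt (F count now 3)
Step 2: +4 fires, +3 burnt (F count now 4)
Step 3: +2 fires, +4 burnt (F count now 2)
Step 4: +0 fires, +2 burnt (F count now 0)
Fire out after step 4
Initially T: 15, now '.': 19
Total burnt (originally-T cells now '.'): 9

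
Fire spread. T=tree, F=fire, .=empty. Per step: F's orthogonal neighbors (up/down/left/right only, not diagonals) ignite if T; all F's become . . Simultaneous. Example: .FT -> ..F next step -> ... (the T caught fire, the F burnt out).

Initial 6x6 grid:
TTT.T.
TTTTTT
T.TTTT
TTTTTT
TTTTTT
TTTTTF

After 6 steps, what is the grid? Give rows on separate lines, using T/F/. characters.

Step 1: 2 trees catch fire, 1 burn out
  TTT.T.
  TTTTTT
  T.TTTT
  TTTTTT
  TTTTTF
  TTTTF.
Step 2: 3 trees catch fire, 2 burn out
  TTT.T.
  TTTTTT
  T.TTTT
  TTTTTF
  TTTTF.
  TTTF..
Step 3: 4 trees catch fire, 3 burn out
  TTT.T.
  TTTTTT
  T.TTTF
  TTTTF.
  TTTF..
  TTF...
Step 4: 5 trees catch fire, 4 burn out
  TTT.T.
  TTTTTF
  T.TTF.
  TTTF..
  TTF...
  TF....
Step 5: 5 trees catch fire, 5 burn out
  TTT.T.
  TTTTF.
  T.TF..
  TTF...
  TF....
  F.....
Step 6: 5 trees catch fire, 5 burn out
  TTT.F.
  TTTF..
  T.F...
  TF....
  F.....
  ......

TTT.F.
TTTF..
T.F...
TF....
F.....
......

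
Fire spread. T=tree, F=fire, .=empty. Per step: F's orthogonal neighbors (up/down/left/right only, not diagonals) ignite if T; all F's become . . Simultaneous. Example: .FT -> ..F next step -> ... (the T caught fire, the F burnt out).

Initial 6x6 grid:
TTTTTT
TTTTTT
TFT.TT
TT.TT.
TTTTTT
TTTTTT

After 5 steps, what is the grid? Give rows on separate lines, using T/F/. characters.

Step 1: 4 trees catch fire, 1 burn out
  TTTTTT
  TFTTTT
  F.F.TT
  TF.TT.
  TTTTTT
  TTTTTT
Step 2: 5 trees catch fire, 4 burn out
  TFTTTT
  F.FTTT
  ....TT
  F..TT.
  TFTTTT
  TTTTTT
Step 3: 6 trees catch fire, 5 burn out
  F.FTTT
  ...FTT
  ....TT
  ...TT.
  F.FTTT
  TFTTTT
Step 4: 5 trees catch fire, 6 burn out
  ...FTT
  ....FT
  ....TT
  ...TT.
  ...FTT
  F.FTTT
Step 5: 6 trees catch fire, 5 burn out
  ....FT
  .....F
  ....FT
  ...FT.
  ....FT
  ...FTT

....FT
.....F
....FT
...FT.
....FT
...FTT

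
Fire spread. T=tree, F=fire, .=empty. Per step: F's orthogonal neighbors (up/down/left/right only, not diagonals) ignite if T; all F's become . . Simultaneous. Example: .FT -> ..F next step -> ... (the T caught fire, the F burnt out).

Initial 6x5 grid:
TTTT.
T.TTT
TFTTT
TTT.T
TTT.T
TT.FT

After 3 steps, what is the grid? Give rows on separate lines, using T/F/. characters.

Step 1: 4 trees catch fire, 2 burn out
  TTTT.
  T.TTT
  F.FTT
  TFT.T
  TTT.T
  TT..F
Step 2: 7 trees catch fire, 4 burn out
  TTTT.
  F.FTT
  ...FT
  F.F.T
  TFT.F
  TT...
Step 3: 8 trees catch fire, 7 burn out
  FTFT.
  ...FT
  ....F
  ....F
  F.F..
  TF...

FTFT.
...FT
....F
....F
F.F..
TF...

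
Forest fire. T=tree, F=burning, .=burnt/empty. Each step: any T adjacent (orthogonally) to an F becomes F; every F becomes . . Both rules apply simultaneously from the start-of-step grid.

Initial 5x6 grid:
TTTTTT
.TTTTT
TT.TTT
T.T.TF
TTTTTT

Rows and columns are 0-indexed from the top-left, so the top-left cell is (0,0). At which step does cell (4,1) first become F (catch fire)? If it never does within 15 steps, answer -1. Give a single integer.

Step 1: cell (4,1)='T' (+3 fires, +1 burnt)
Step 2: cell (4,1)='T' (+3 fires, +3 burnt)
Step 3: cell (4,1)='T' (+4 fires, +3 burnt)
Step 4: cell (4,1)='T' (+3 fires, +4 burnt)
Step 5: cell (4,1)='F' (+4 fires, +3 burnt)
  -> target ignites at step 5
Step 6: cell (4,1)='.' (+3 fires, +4 burnt)
Step 7: cell (4,1)='.' (+3 fires, +3 burnt)
Step 8: cell (4,1)='.' (+2 fires, +3 burnt)
Step 9: cell (4,1)='.' (+0 fires, +2 burnt)
  fire out at step 9

5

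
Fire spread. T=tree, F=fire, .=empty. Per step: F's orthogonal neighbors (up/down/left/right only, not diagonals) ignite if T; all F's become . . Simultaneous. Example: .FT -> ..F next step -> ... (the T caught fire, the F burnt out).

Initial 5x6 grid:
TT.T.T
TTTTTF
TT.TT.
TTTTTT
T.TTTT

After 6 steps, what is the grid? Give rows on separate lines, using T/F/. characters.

Step 1: 2 trees catch fire, 1 burn out
  TT.T.F
  TTTTF.
  TT.TT.
  TTTTTT
  T.TTTT
Step 2: 2 trees catch fire, 2 burn out
  TT.T..
  TTTF..
  TT.TF.
  TTTTTT
  T.TTTT
Step 3: 4 trees catch fire, 2 burn out
  TT.F..
  TTF...
  TT.F..
  TTTTFT
  T.TTTT
Step 4: 4 trees catch fire, 4 burn out
  TT....
  TF....
  TT....
  TTTF.F
  T.TTFT
Step 5: 6 trees catch fire, 4 burn out
  TF....
  F.....
  TF....
  TTF...
  T.TF.F
Step 6: 4 trees catch fire, 6 burn out
  F.....
  ......
  F.....
  TF....
  T.F...

F.....
......
F.....
TF....
T.F...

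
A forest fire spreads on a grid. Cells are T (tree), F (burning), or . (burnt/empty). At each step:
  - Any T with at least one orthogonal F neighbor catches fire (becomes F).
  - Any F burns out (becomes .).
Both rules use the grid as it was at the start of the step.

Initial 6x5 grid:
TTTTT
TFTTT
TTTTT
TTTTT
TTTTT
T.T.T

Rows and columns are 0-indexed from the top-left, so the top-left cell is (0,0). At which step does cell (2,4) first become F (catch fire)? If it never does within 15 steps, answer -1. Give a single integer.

Step 1: cell (2,4)='T' (+4 fires, +1 burnt)
Step 2: cell (2,4)='T' (+6 fires, +4 burnt)
Step 3: cell (2,4)='T' (+6 fires, +6 burnt)
Step 4: cell (2,4)='F' (+5 fires, +6 burnt)
  -> target ignites at step 4
Step 5: cell (2,4)='.' (+4 fires, +5 burnt)
Step 6: cell (2,4)='.' (+1 fires, +4 burnt)
Step 7: cell (2,4)='.' (+1 fires, +1 burnt)
Step 8: cell (2,4)='.' (+0 fires, +1 burnt)
  fire out at step 8

4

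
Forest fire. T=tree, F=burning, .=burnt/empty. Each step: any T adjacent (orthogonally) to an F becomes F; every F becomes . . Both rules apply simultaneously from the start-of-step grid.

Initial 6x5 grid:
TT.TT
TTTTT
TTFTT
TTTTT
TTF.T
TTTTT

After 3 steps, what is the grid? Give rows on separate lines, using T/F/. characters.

Step 1: 6 trees catch fire, 2 burn out
  TT.TT
  TTFTT
  TF.FT
  TTFTT
  TF..T
  TTFTT
Step 2: 9 trees catch fire, 6 burn out
  TT.TT
  TF.FT
  F...F
  TF.FT
  F...T
  TF.FT
Step 3: 8 trees catch fire, 9 burn out
  TF.FT
  F...F
  .....
  F...F
  ....T
  F...F

TF.FT
F...F
.....
F...F
....T
F...F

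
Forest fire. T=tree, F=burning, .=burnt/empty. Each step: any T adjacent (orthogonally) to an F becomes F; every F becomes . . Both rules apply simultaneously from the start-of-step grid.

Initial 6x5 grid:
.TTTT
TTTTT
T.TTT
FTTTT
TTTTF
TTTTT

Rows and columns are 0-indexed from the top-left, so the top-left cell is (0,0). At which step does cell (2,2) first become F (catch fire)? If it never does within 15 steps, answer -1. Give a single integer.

Step 1: cell (2,2)='T' (+6 fires, +2 burnt)
Step 2: cell (2,2)='T' (+8 fires, +6 burnt)
Step 3: cell (2,2)='F' (+6 fires, +8 burnt)
  -> target ignites at step 3
Step 4: cell (2,2)='.' (+4 fires, +6 burnt)
Step 5: cell (2,2)='.' (+2 fires, +4 burnt)
Step 6: cell (2,2)='.' (+0 fires, +2 burnt)
  fire out at step 6

3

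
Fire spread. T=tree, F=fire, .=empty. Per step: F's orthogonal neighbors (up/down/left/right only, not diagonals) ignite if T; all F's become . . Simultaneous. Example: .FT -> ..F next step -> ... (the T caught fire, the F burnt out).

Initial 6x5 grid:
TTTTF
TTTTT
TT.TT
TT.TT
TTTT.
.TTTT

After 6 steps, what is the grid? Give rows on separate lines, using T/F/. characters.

Step 1: 2 trees catch fire, 1 burn out
  TTTF.
  TTTTF
  TT.TT
  TT.TT
  TTTT.
  .TTTT
Step 2: 3 trees catch fire, 2 burn out
  TTF..
  TTTF.
  TT.TF
  TT.TT
  TTTT.
  .TTTT
Step 3: 4 trees catch fire, 3 burn out
  TF...
  TTF..
  TT.F.
  TT.TF
  TTTT.
  .TTTT
Step 4: 3 trees catch fire, 4 burn out
  F....
  TF...
  TT...
  TT.F.
  TTTT.
  .TTTT
Step 5: 3 trees catch fire, 3 burn out
  .....
  F....
  TF...
  TT...
  TTTF.
  .TTTT
Step 6: 4 trees catch fire, 3 burn out
  .....
  .....
  F....
  TF...
  TTF..
  .TTFT

.....
.....
F....
TF...
TTF..
.TTFT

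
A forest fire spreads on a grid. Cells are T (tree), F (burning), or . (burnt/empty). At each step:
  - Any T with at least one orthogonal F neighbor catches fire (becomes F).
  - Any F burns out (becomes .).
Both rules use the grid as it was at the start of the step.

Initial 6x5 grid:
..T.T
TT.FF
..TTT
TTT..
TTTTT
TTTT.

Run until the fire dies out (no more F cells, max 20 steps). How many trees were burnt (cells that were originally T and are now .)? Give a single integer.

Answer: 16

Derivation:
Step 1: +3 fires, +2 burnt (F count now 3)
Step 2: +1 fires, +3 burnt (F count now 1)
Step 3: +1 fires, +1 burnt (F count now 1)
Step 4: +2 fires, +1 burnt (F count now 2)
Step 5: +4 fires, +2 burnt (F count now 4)
Step 6: +4 fires, +4 burnt (F count now 4)
Step 7: +1 fires, +4 burnt (F count now 1)
Step 8: +0 fires, +1 burnt (F count now 0)
Fire out after step 8
Initially T: 19, now '.': 27
Total burnt (originally-T cells now '.'): 16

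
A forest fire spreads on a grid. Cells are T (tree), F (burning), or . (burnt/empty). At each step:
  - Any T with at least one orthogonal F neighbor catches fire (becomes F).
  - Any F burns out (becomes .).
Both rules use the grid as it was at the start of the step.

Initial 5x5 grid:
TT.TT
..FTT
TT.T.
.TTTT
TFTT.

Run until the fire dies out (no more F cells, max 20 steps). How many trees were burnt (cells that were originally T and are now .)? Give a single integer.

Answer: 14

Derivation:
Step 1: +4 fires, +2 burnt (F count now 4)
Step 2: +6 fires, +4 burnt (F count now 6)
Step 3: +3 fires, +6 burnt (F count now 3)
Step 4: +1 fires, +3 burnt (F count now 1)
Step 5: +0 fires, +1 burnt (F count now 0)
Fire out after step 5
Initially T: 16, now '.': 23
Total burnt (originally-T cells now '.'): 14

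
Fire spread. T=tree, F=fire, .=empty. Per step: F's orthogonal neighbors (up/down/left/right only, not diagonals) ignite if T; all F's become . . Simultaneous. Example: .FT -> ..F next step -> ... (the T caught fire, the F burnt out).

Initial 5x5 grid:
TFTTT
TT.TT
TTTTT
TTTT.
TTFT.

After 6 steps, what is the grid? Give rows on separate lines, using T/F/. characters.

Step 1: 6 trees catch fire, 2 burn out
  F.FTT
  TF.TT
  TTTTT
  TTFT.
  TF.F.
Step 2: 7 trees catch fire, 6 burn out
  ...FT
  F..TT
  TFFTT
  TF.F.
  F....
Step 3: 5 trees catch fire, 7 burn out
  ....F
  ...FT
  F..FT
  F....
  .....
Step 4: 2 trees catch fire, 5 burn out
  .....
  ....F
  ....F
  .....
  .....
Step 5: 0 trees catch fire, 2 burn out
  .....
  .....
  .....
  .....
  .....
Step 6: 0 trees catch fire, 0 burn out
  .....
  .....
  .....
  .....
  .....

.....
.....
.....
.....
.....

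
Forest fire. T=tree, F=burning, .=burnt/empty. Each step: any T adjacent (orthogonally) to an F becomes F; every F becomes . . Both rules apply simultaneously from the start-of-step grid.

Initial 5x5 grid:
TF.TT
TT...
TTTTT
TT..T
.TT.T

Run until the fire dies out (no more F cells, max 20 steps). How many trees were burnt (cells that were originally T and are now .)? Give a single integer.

Answer: 14

Derivation:
Step 1: +2 fires, +1 burnt (F count now 2)
Step 2: +2 fires, +2 burnt (F count now 2)
Step 3: +3 fires, +2 burnt (F count now 3)
Step 4: +3 fires, +3 burnt (F count now 3)
Step 5: +2 fires, +3 burnt (F count now 2)
Step 6: +1 fires, +2 burnt (F count now 1)
Step 7: +1 fires, +1 burnt (F count now 1)
Step 8: +0 fires, +1 burnt (F count now 0)
Fire out after step 8
Initially T: 16, now '.': 23
Total burnt (originally-T cells now '.'): 14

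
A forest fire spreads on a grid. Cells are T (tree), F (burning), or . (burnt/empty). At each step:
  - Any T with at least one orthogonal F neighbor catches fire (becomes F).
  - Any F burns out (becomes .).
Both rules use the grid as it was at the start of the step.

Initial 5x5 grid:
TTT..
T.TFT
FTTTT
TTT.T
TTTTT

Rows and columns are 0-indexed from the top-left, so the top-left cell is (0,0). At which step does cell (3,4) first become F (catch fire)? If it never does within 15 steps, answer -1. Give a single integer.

Step 1: cell (3,4)='T' (+6 fires, +2 burnt)
Step 2: cell (3,4)='T' (+6 fires, +6 burnt)
Step 3: cell (3,4)='F' (+4 fires, +6 burnt)
  -> target ignites at step 3
Step 4: cell (3,4)='.' (+2 fires, +4 burnt)
Step 5: cell (3,4)='.' (+1 fires, +2 burnt)
Step 6: cell (3,4)='.' (+0 fires, +1 burnt)
  fire out at step 6

3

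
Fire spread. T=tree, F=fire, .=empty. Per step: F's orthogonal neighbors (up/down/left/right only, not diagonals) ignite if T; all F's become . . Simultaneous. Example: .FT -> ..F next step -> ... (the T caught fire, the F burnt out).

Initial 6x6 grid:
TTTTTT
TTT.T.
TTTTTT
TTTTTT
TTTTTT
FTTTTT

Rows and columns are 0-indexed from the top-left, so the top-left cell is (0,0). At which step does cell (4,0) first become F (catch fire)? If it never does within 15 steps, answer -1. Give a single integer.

Step 1: cell (4,0)='F' (+2 fires, +1 burnt)
  -> target ignites at step 1
Step 2: cell (4,0)='.' (+3 fires, +2 burnt)
Step 3: cell (4,0)='.' (+4 fires, +3 burnt)
Step 4: cell (4,0)='.' (+5 fires, +4 burnt)
Step 5: cell (4,0)='.' (+6 fires, +5 burnt)
Step 6: cell (4,0)='.' (+5 fires, +6 burnt)
Step 7: cell (4,0)='.' (+3 fires, +5 burnt)
Step 8: cell (4,0)='.' (+3 fires, +3 burnt)
Step 9: cell (4,0)='.' (+1 fires, +3 burnt)
Step 10: cell (4,0)='.' (+1 fires, +1 burnt)
Step 11: cell (4,0)='.' (+0 fires, +1 burnt)
  fire out at step 11

1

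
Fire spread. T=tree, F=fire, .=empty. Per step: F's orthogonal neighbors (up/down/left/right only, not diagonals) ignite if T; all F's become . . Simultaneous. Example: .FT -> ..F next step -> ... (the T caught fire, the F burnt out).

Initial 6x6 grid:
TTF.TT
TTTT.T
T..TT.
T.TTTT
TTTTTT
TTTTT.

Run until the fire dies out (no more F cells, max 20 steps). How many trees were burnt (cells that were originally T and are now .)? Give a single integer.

Answer: 25

Derivation:
Step 1: +2 fires, +1 burnt (F count now 2)
Step 2: +3 fires, +2 burnt (F count now 3)
Step 3: +2 fires, +3 burnt (F count now 2)
Step 4: +3 fires, +2 burnt (F count now 3)
Step 5: +4 fires, +3 burnt (F count now 4)
Step 6: +5 fires, +4 burnt (F count now 5)
Step 7: +5 fires, +5 burnt (F count now 5)
Step 8: +1 fires, +5 burnt (F count now 1)
Step 9: +0 fires, +1 burnt (F count now 0)
Fire out after step 9
Initially T: 28, now '.': 33
Total burnt (originally-T cells now '.'): 25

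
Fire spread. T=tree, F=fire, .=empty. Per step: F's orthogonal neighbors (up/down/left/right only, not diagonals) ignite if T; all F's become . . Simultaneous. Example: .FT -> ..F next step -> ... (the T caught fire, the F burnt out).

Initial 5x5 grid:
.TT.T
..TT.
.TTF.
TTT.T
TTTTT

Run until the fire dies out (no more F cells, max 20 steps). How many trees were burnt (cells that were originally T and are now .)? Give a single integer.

Answer: 15

Derivation:
Step 1: +2 fires, +1 burnt (F count now 2)
Step 2: +3 fires, +2 burnt (F count now 3)
Step 3: +3 fires, +3 burnt (F count now 3)
Step 4: +4 fires, +3 burnt (F count now 4)
Step 5: +2 fires, +4 burnt (F count now 2)
Step 6: +1 fires, +2 burnt (F count now 1)
Step 7: +0 fires, +1 burnt (F count now 0)
Fire out after step 7
Initially T: 16, now '.': 24
Total burnt (originally-T cells now '.'): 15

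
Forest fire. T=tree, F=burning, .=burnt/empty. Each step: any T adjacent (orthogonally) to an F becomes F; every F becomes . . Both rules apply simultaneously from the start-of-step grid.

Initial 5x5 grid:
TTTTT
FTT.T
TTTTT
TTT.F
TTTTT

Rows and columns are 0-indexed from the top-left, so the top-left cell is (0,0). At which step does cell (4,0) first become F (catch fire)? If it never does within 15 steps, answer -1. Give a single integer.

Step 1: cell (4,0)='T' (+5 fires, +2 burnt)
Step 2: cell (4,0)='T' (+7 fires, +5 burnt)
Step 3: cell (4,0)='F' (+6 fires, +7 burnt)
  -> target ignites at step 3
Step 4: cell (4,0)='.' (+3 fires, +6 burnt)
Step 5: cell (4,0)='.' (+0 fires, +3 burnt)
  fire out at step 5

3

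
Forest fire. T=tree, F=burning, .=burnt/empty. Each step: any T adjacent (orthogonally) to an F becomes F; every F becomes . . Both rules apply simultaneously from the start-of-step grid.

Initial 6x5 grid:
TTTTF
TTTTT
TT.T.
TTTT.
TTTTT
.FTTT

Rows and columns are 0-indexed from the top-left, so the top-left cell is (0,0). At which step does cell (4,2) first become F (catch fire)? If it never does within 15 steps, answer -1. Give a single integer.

Step 1: cell (4,2)='T' (+4 fires, +2 burnt)
Step 2: cell (4,2)='F' (+6 fires, +4 burnt)
  -> target ignites at step 2
Step 3: cell (4,2)='.' (+8 fires, +6 burnt)
Step 4: cell (4,2)='.' (+5 fires, +8 burnt)
Step 5: cell (4,2)='.' (+1 fires, +5 burnt)
Step 6: cell (4,2)='.' (+0 fires, +1 burnt)
  fire out at step 6

2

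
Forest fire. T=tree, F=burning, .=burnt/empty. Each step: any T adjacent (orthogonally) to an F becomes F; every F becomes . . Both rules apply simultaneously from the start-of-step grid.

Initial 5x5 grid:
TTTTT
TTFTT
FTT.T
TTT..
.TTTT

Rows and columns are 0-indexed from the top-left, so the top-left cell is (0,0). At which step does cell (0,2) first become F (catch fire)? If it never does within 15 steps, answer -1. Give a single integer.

Step 1: cell (0,2)='F' (+7 fires, +2 burnt)
  -> target ignites at step 1
Step 2: cell (0,2)='.' (+6 fires, +7 burnt)
Step 3: cell (0,2)='.' (+4 fires, +6 burnt)
Step 4: cell (0,2)='.' (+1 fires, +4 burnt)
Step 5: cell (0,2)='.' (+1 fires, +1 burnt)
Step 6: cell (0,2)='.' (+0 fires, +1 burnt)
  fire out at step 6

1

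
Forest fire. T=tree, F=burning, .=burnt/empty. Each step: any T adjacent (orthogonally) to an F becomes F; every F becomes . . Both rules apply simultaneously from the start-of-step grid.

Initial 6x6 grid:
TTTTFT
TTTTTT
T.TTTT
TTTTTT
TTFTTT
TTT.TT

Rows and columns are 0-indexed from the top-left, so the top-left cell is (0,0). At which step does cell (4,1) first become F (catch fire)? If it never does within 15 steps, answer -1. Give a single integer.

Step 1: cell (4,1)='F' (+7 fires, +2 burnt)
  -> target ignites at step 1
Step 2: cell (4,1)='.' (+10 fires, +7 burnt)
Step 3: cell (4,1)='.' (+9 fires, +10 burnt)
Step 4: cell (4,1)='.' (+5 fires, +9 burnt)
Step 5: cell (4,1)='.' (+1 fires, +5 burnt)
Step 6: cell (4,1)='.' (+0 fires, +1 burnt)
  fire out at step 6

1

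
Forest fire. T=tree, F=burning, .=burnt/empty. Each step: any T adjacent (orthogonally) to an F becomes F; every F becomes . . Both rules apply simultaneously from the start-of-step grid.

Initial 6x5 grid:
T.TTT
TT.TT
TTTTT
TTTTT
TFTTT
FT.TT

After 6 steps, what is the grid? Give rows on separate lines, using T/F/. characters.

Step 1: 4 trees catch fire, 2 burn out
  T.TTT
  TT.TT
  TTTTT
  TFTTT
  F.FTT
  .F.TT
Step 2: 4 trees catch fire, 4 burn out
  T.TTT
  TT.TT
  TFTTT
  F.FTT
  ...FT
  ...TT
Step 3: 6 trees catch fire, 4 burn out
  T.TTT
  TF.TT
  F.FTT
  ...FT
  ....F
  ...FT
Step 4: 4 trees catch fire, 6 burn out
  T.TTT
  F..TT
  ...FT
  ....F
  .....
  ....F
Step 5: 3 trees catch fire, 4 burn out
  F.TTT
  ...FT
  ....F
  .....
  .....
  .....
Step 6: 2 trees catch fire, 3 burn out
  ..TFT
  ....F
  .....
  .....
  .....
  .....

..TFT
....F
.....
.....
.....
.....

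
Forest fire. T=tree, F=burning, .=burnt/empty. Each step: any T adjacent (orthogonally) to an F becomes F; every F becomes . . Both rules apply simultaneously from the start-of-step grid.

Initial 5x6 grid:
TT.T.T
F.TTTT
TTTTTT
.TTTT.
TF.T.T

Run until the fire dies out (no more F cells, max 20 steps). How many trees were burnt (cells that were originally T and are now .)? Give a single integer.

Answer: 20

Derivation:
Step 1: +4 fires, +2 burnt (F count now 4)
Step 2: +3 fires, +4 burnt (F count now 3)
Step 3: +2 fires, +3 burnt (F count now 2)
Step 4: +4 fires, +2 burnt (F count now 4)
Step 5: +2 fires, +4 burnt (F count now 2)
Step 6: +3 fires, +2 burnt (F count now 3)
Step 7: +1 fires, +3 burnt (F count now 1)
Step 8: +1 fires, +1 burnt (F count now 1)
Step 9: +0 fires, +1 burnt (F count now 0)
Fire out after step 9
Initially T: 21, now '.': 29
Total burnt (originally-T cells now '.'): 20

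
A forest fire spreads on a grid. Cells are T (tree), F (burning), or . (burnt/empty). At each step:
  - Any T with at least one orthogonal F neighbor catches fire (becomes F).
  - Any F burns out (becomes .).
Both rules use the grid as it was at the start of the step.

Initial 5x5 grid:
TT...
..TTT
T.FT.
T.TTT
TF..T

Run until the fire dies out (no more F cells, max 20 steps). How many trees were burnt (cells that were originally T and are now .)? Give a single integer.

Answer: 11

Derivation:
Step 1: +4 fires, +2 burnt (F count now 4)
Step 2: +3 fires, +4 burnt (F count now 3)
Step 3: +3 fires, +3 burnt (F count now 3)
Step 4: +1 fires, +3 burnt (F count now 1)
Step 5: +0 fires, +1 burnt (F count now 0)
Fire out after step 5
Initially T: 13, now '.': 23
Total burnt (originally-T cells now '.'): 11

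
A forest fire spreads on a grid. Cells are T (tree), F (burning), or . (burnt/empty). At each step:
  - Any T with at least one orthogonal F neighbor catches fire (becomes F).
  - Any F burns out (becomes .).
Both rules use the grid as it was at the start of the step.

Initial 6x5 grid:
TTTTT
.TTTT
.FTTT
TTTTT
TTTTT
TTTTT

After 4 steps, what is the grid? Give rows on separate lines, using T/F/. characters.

Step 1: 3 trees catch fire, 1 burn out
  TTTTT
  .FTTT
  ..FTT
  TFTTT
  TTTTT
  TTTTT
Step 2: 6 trees catch fire, 3 burn out
  TFTTT
  ..FTT
  ...FT
  F.FTT
  TFTTT
  TTTTT
Step 3: 8 trees catch fire, 6 burn out
  F.FTT
  ...FT
  ....F
  ...FT
  F.FTT
  TFTTT
Step 4: 6 trees catch fire, 8 burn out
  ...FT
  ....F
  .....
  ....F
  ...FT
  F.FTT

...FT
....F
.....
....F
...FT
F.FTT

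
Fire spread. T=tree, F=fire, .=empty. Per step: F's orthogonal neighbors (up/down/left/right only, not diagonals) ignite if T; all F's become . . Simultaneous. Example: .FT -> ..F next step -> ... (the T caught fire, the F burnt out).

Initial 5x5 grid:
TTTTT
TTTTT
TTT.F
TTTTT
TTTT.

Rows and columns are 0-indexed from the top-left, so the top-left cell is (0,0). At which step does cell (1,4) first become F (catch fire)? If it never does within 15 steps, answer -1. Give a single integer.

Step 1: cell (1,4)='F' (+2 fires, +1 burnt)
  -> target ignites at step 1
Step 2: cell (1,4)='.' (+3 fires, +2 burnt)
Step 3: cell (1,4)='.' (+4 fires, +3 burnt)
Step 4: cell (1,4)='.' (+5 fires, +4 burnt)
Step 5: cell (1,4)='.' (+5 fires, +5 burnt)
Step 6: cell (1,4)='.' (+3 fires, +5 burnt)
Step 7: cell (1,4)='.' (+0 fires, +3 burnt)
  fire out at step 7

1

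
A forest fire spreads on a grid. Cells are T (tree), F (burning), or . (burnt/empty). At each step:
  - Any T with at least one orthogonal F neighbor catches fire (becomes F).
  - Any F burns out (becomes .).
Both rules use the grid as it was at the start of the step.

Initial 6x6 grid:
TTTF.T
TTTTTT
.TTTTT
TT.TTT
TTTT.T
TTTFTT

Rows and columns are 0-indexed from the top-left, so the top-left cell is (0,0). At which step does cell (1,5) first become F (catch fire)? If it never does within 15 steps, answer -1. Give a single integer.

Step 1: cell (1,5)='T' (+5 fires, +2 burnt)
Step 2: cell (1,5)='T' (+8 fires, +5 burnt)
Step 3: cell (1,5)='F' (+9 fires, +8 burnt)
  -> target ignites at step 3
Step 4: cell (1,5)='.' (+7 fires, +9 burnt)
Step 5: cell (1,5)='.' (+1 fires, +7 burnt)
Step 6: cell (1,5)='.' (+0 fires, +1 burnt)
  fire out at step 6

3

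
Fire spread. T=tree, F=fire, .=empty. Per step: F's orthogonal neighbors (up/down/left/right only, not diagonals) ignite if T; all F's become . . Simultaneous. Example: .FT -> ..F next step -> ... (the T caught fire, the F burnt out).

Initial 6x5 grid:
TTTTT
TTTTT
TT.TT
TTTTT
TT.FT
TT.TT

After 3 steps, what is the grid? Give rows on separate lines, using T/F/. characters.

Step 1: 3 trees catch fire, 1 burn out
  TTTTT
  TTTTT
  TT.TT
  TTTFT
  TT..F
  TT.FT
Step 2: 4 trees catch fire, 3 burn out
  TTTTT
  TTTTT
  TT.FT
  TTF.F
  TT...
  TT..F
Step 3: 3 trees catch fire, 4 burn out
  TTTTT
  TTTFT
  TT..F
  TF...
  TT...
  TT...

TTTTT
TTTFT
TT..F
TF...
TT...
TT...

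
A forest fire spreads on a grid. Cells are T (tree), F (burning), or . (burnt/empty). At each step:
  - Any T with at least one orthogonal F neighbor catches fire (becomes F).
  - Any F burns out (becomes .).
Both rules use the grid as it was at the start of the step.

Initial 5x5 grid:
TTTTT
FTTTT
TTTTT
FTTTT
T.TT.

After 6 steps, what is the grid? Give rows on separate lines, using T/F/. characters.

Step 1: 5 trees catch fire, 2 burn out
  FTTTT
  .FTTT
  FTTTT
  .FTTT
  F.TT.
Step 2: 4 trees catch fire, 5 burn out
  .FTTT
  ..FTT
  .FTTT
  ..FTT
  ..TT.
Step 3: 5 trees catch fire, 4 burn out
  ..FTT
  ...FT
  ..FTT
  ...FT
  ..FT.
Step 4: 5 trees catch fire, 5 burn out
  ...FT
  ....F
  ...FT
  ....F
  ...F.
Step 5: 2 trees catch fire, 5 burn out
  ....F
  .....
  ....F
  .....
  .....
Step 6: 0 trees catch fire, 2 burn out
  .....
  .....
  .....
  .....
  .....

.....
.....
.....
.....
.....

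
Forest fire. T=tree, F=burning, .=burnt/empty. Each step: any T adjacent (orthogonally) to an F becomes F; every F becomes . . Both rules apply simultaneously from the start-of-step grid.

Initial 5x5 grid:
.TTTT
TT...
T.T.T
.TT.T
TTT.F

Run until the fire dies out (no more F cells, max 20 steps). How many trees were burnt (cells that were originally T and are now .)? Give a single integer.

Answer: 2

Derivation:
Step 1: +1 fires, +1 burnt (F count now 1)
Step 2: +1 fires, +1 burnt (F count now 1)
Step 3: +0 fires, +1 burnt (F count now 0)
Fire out after step 3
Initially T: 15, now '.': 12
Total burnt (originally-T cells now '.'): 2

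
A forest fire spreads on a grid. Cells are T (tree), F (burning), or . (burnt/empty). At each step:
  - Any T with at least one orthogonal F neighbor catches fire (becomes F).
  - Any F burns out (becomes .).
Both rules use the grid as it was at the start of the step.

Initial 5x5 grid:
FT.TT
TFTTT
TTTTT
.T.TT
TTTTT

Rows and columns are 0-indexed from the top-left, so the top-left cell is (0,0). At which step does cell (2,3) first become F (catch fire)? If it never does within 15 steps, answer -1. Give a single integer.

Step 1: cell (2,3)='T' (+4 fires, +2 burnt)
Step 2: cell (2,3)='T' (+4 fires, +4 burnt)
Step 3: cell (2,3)='F' (+4 fires, +4 burnt)
  -> target ignites at step 3
Step 4: cell (2,3)='.' (+5 fires, +4 burnt)
Step 5: cell (2,3)='.' (+2 fires, +5 burnt)
Step 6: cell (2,3)='.' (+1 fires, +2 burnt)
Step 7: cell (2,3)='.' (+0 fires, +1 burnt)
  fire out at step 7

3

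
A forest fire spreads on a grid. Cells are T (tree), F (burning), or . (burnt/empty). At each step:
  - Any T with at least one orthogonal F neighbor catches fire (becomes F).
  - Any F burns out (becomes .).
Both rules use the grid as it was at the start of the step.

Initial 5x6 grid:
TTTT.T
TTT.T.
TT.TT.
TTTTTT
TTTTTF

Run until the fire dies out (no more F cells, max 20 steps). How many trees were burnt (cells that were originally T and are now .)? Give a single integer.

Answer: 23

Derivation:
Step 1: +2 fires, +1 burnt (F count now 2)
Step 2: +2 fires, +2 burnt (F count now 2)
Step 3: +3 fires, +2 burnt (F count now 3)
Step 4: +4 fires, +3 burnt (F count now 4)
Step 5: +2 fires, +4 burnt (F count now 2)
Step 6: +2 fires, +2 burnt (F count now 2)
Step 7: +2 fires, +2 burnt (F count now 2)
Step 8: +3 fires, +2 burnt (F count now 3)
Step 9: +2 fires, +3 burnt (F count now 2)
Step 10: +1 fires, +2 burnt (F count now 1)
Step 11: +0 fires, +1 burnt (F count now 0)
Fire out after step 11
Initially T: 24, now '.': 29
Total burnt (originally-T cells now '.'): 23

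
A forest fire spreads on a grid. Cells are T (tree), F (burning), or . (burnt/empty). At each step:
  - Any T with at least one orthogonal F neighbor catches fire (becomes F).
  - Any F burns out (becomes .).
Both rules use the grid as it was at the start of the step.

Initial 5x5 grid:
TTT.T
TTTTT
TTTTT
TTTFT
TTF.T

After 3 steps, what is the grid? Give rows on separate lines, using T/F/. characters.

Step 1: 4 trees catch fire, 2 burn out
  TTT.T
  TTTTT
  TTTFT
  TTF.F
  TF..T
Step 2: 6 trees catch fire, 4 burn out
  TTT.T
  TTTFT
  TTF.F
  TF...
  F...F
Step 3: 4 trees catch fire, 6 burn out
  TTT.T
  TTF.F
  TF...
  F....
  .....

TTT.T
TTF.F
TF...
F....
.....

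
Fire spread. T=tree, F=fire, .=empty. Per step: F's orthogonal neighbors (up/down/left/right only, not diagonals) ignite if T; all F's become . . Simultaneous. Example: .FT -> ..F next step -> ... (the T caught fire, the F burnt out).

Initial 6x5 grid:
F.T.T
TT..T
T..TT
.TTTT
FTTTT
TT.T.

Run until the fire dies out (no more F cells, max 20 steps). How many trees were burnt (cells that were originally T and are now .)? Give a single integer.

Answer: 18

Derivation:
Step 1: +3 fires, +2 burnt (F count now 3)
Step 2: +5 fires, +3 burnt (F count now 5)
Step 3: +2 fires, +5 burnt (F count now 2)
Step 4: +3 fires, +2 burnt (F count now 3)
Step 5: +2 fires, +3 burnt (F count now 2)
Step 6: +1 fires, +2 burnt (F count now 1)
Step 7: +1 fires, +1 burnt (F count now 1)
Step 8: +1 fires, +1 burnt (F count now 1)
Step 9: +0 fires, +1 burnt (F count now 0)
Fire out after step 9
Initially T: 19, now '.': 29
Total burnt (originally-T cells now '.'): 18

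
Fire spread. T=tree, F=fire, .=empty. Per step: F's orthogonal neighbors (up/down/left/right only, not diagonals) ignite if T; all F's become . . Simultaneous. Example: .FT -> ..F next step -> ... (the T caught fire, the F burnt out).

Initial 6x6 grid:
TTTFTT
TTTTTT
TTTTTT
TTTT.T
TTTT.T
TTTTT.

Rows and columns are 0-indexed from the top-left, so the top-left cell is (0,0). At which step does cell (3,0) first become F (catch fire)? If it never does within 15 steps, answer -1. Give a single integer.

Step 1: cell (3,0)='T' (+3 fires, +1 burnt)
Step 2: cell (3,0)='T' (+5 fires, +3 burnt)
Step 3: cell (3,0)='T' (+6 fires, +5 burnt)
Step 4: cell (3,0)='T' (+5 fires, +6 burnt)
Step 5: cell (3,0)='T' (+5 fires, +5 burnt)
Step 6: cell (3,0)='F' (+5 fires, +5 burnt)
  -> target ignites at step 6
Step 7: cell (3,0)='.' (+2 fires, +5 burnt)
Step 8: cell (3,0)='.' (+1 fires, +2 burnt)
Step 9: cell (3,0)='.' (+0 fires, +1 burnt)
  fire out at step 9

6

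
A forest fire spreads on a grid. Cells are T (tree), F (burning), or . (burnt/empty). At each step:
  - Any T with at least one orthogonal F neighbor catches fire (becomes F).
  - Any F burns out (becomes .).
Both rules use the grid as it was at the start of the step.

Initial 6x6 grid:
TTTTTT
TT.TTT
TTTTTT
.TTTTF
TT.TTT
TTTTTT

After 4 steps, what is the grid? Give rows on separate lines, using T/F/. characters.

Step 1: 3 trees catch fire, 1 burn out
  TTTTTT
  TT.TTT
  TTTTTF
  .TTTF.
  TT.TTF
  TTTTTT
Step 2: 5 trees catch fire, 3 burn out
  TTTTTT
  TT.TTF
  TTTTF.
  .TTF..
  TT.TF.
  TTTTTF
Step 3: 6 trees catch fire, 5 burn out
  TTTTTF
  TT.TF.
  TTTF..
  .TF...
  TT.F..
  TTTTF.
Step 4: 5 trees catch fire, 6 burn out
  TTTTF.
  TT.F..
  TTF...
  .F....
  TT....
  TTTF..

TTTTF.
TT.F..
TTF...
.F....
TT....
TTTF..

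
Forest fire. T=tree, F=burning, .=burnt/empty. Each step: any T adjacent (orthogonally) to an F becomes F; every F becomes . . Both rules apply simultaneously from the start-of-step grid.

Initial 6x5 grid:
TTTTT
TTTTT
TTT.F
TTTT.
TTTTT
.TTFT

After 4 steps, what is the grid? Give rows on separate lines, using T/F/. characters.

Step 1: 4 trees catch fire, 2 burn out
  TTTTT
  TTTTF
  TTT..
  TTTT.
  TTTFT
  .TF.F
Step 2: 6 trees catch fire, 4 burn out
  TTTTF
  TTTF.
  TTT..
  TTTF.
  TTF.F
  .F...
Step 3: 4 trees catch fire, 6 burn out
  TTTF.
  TTF..
  TTT..
  TTF..
  TF...
  .....
Step 4: 5 trees catch fire, 4 burn out
  TTF..
  TF...
  TTF..
  TF...
  F....
  .....

TTF..
TF...
TTF..
TF...
F....
.....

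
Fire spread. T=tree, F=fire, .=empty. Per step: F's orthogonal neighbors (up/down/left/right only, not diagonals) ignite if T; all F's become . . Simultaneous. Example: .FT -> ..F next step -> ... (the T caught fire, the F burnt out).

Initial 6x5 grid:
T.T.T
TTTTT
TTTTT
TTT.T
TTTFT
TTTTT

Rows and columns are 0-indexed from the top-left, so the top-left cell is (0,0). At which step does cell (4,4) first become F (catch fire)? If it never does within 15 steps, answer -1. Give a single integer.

Step 1: cell (4,4)='F' (+3 fires, +1 burnt)
  -> target ignites at step 1
Step 2: cell (4,4)='.' (+5 fires, +3 burnt)
Step 3: cell (4,4)='.' (+5 fires, +5 burnt)
Step 4: cell (4,4)='.' (+6 fires, +5 burnt)
Step 5: cell (4,4)='.' (+5 fires, +6 burnt)
Step 6: cell (4,4)='.' (+1 fires, +5 burnt)
Step 7: cell (4,4)='.' (+1 fires, +1 burnt)
Step 8: cell (4,4)='.' (+0 fires, +1 burnt)
  fire out at step 8

1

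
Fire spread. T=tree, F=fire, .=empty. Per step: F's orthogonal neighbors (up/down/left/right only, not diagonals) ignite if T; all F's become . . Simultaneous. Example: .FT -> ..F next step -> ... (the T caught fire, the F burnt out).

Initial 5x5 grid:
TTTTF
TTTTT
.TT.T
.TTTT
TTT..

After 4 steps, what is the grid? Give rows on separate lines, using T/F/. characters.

Step 1: 2 trees catch fire, 1 burn out
  TTTF.
  TTTTF
  .TT.T
  .TTTT
  TTT..
Step 2: 3 trees catch fire, 2 burn out
  TTF..
  TTTF.
  .TT.F
  .TTTT
  TTT..
Step 3: 3 trees catch fire, 3 burn out
  TF...
  TTF..
  .TT..
  .TTTF
  TTT..
Step 4: 4 trees catch fire, 3 burn out
  F....
  TF...
  .TF..
  .TTF.
  TTT..

F....
TF...
.TF..
.TTF.
TTT..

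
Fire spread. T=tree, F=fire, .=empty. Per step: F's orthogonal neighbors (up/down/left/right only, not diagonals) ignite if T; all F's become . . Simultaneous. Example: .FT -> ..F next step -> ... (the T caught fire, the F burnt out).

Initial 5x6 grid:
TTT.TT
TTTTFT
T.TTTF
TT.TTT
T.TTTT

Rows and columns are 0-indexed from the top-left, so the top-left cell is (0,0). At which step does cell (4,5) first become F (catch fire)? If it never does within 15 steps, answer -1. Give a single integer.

Step 1: cell (4,5)='T' (+5 fires, +2 burnt)
Step 2: cell (4,5)='F' (+5 fires, +5 burnt)
  -> target ignites at step 2
Step 3: cell (4,5)='.' (+5 fires, +5 burnt)
Step 4: cell (4,5)='.' (+3 fires, +5 burnt)
Step 5: cell (4,5)='.' (+3 fires, +3 burnt)
Step 6: cell (4,5)='.' (+1 fires, +3 burnt)
Step 7: cell (4,5)='.' (+2 fires, +1 burnt)
Step 8: cell (4,5)='.' (+0 fires, +2 burnt)
  fire out at step 8

2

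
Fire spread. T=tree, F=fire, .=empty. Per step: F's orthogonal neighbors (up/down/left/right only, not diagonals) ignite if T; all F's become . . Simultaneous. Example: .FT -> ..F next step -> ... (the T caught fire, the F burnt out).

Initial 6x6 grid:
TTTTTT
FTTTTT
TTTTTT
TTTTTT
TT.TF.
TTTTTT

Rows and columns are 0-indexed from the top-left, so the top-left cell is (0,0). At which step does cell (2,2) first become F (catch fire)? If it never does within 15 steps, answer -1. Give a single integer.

Step 1: cell (2,2)='T' (+6 fires, +2 burnt)
Step 2: cell (2,2)='T' (+9 fires, +6 burnt)
Step 3: cell (2,2)='F' (+10 fires, +9 burnt)
  -> target ignites at step 3
Step 4: cell (2,2)='.' (+6 fires, +10 burnt)
Step 5: cell (2,2)='.' (+1 fires, +6 burnt)
Step 6: cell (2,2)='.' (+0 fires, +1 burnt)
  fire out at step 6

3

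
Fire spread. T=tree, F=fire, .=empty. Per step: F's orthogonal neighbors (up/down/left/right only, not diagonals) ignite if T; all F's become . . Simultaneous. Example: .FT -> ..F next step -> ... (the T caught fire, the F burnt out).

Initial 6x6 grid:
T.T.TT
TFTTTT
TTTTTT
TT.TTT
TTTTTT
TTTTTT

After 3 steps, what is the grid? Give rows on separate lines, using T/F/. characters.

Step 1: 3 trees catch fire, 1 burn out
  T.T.TT
  F.FTTT
  TFTTTT
  TT.TTT
  TTTTTT
  TTTTTT
Step 2: 6 trees catch fire, 3 burn out
  F.F.TT
  ...FTT
  F.FTTT
  TF.TTT
  TTTTTT
  TTTTTT
Step 3: 4 trees catch fire, 6 burn out
  ....TT
  ....FT
  ...FTT
  F..TTT
  TFTTTT
  TTTTTT

....TT
....FT
...FTT
F..TTT
TFTTTT
TTTTTT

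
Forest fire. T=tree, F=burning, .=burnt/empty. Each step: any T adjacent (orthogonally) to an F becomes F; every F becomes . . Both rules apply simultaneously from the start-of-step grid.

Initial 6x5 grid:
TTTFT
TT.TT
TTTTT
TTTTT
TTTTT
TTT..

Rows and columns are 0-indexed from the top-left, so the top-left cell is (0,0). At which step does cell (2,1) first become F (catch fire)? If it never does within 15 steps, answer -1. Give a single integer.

Step 1: cell (2,1)='T' (+3 fires, +1 burnt)
Step 2: cell (2,1)='T' (+3 fires, +3 burnt)
Step 3: cell (2,1)='T' (+5 fires, +3 burnt)
Step 4: cell (2,1)='F' (+5 fires, +5 burnt)
  -> target ignites at step 4
Step 5: cell (2,1)='.' (+4 fires, +5 burnt)
Step 6: cell (2,1)='.' (+3 fires, +4 burnt)
Step 7: cell (2,1)='.' (+2 fires, +3 burnt)
Step 8: cell (2,1)='.' (+1 fires, +2 burnt)
Step 9: cell (2,1)='.' (+0 fires, +1 burnt)
  fire out at step 9

4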